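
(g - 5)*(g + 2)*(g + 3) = g^3 - 19*g - 30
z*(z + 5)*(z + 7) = z^3 + 12*z^2 + 35*z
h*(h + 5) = h^2 + 5*h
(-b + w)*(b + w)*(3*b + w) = -3*b^3 - b^2*w + 3*b*w^2 + w^3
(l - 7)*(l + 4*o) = l^2 + 4*l*o - 7*l - 28*o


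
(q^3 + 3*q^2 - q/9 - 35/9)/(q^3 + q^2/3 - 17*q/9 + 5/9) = (3*q + 7)/(3*q - 1)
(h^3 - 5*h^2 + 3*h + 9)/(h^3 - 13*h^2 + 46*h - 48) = (h^2 - 2*h - 3)/(h^2 - 10*h + 16)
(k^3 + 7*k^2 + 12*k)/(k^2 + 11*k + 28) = k*(k + 3)/(k + 7)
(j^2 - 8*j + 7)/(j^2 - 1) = (j - 7)/(j + 1)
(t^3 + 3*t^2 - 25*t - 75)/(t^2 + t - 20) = (t^2 - 2*t - 15)/(t - 4)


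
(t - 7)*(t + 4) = t^2 - 3*t - 28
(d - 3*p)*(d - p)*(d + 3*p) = d^3 - d^2*p - 9*d*p^2 + 9*p^3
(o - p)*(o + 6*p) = o^2 + 5*o*p - 6*p^2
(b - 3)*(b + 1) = b^2 - 2*b - 3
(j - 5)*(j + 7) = j^2 + 2*j - 35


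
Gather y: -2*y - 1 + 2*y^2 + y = 2*y^2 - y - 1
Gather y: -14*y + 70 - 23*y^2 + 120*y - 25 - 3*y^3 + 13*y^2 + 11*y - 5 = -3*y^3 - 10*y^2 + 117*y + 40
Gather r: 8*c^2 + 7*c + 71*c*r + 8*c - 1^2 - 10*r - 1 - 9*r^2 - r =8*c^2 + 15*c - 9*r^2 + r*(71*c - 11) - 2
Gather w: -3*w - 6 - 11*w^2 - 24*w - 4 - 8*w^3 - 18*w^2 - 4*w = -8*w^3 - 29*w^2 - 31*w - 10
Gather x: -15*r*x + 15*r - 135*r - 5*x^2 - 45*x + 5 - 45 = -120*r - 5*x^2 + x*(-15*r - 45) - 40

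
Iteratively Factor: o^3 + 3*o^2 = (o)*(o^2 + 3*o) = o^2*(o + 3)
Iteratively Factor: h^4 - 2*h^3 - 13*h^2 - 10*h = (h - 5)*(h^3 + 3*h^2 + 2*h) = (h - 5)*(h + 1)*(h^2 + 2*h) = (h - 5)*(h + 1)*(h + 2)*(h)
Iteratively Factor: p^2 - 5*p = (p - 5)*(p)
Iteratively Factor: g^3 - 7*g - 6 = (g + 2)*(g^2 - 2*g - 3) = (g - 3)*(g + 2)*(g + 1)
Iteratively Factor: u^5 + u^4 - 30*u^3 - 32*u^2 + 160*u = (u + 4)*(u^4 - 3*u^3 - 18*u^2 + 40*u) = u*(u + 4)*(u^3 - 3*u^2 - 18*u + 40) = u*(u - 5)*(u + 4)*(u^2 + 2*u - 8) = u*(u - 5)*(u - 2)*(u + 4)*(u + 4)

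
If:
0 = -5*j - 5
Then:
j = -1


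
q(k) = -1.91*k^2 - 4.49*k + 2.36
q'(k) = -3.82*k - 4.49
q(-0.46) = 4.02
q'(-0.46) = -2.73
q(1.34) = -7.09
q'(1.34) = -9.61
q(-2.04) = 3.57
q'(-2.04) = 3.30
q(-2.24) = 2.83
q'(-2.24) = 4.07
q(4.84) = -64.11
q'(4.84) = -22.98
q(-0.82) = 4.76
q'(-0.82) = -1.36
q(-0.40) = 3.85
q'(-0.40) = -2.96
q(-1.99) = 3.73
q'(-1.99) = 3.11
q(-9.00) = -111.94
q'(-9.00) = 29.89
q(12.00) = -326.56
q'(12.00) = -50.33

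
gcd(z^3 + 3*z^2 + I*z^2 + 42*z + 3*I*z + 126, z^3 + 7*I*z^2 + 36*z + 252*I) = z^2 + I*z + 42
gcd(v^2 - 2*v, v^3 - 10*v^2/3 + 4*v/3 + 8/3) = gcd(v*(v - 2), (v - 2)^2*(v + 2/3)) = v - 2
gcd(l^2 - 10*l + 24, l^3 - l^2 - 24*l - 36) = l - 6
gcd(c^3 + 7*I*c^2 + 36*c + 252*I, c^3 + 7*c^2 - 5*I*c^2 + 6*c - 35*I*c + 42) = c - 6*I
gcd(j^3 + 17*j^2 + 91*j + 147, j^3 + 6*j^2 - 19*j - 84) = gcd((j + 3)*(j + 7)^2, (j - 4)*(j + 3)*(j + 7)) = j^2 + 10*j + 21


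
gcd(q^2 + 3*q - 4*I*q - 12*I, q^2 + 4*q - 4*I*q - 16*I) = q - 4*I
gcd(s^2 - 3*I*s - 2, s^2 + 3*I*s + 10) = s - 2*I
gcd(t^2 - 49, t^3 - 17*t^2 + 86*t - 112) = t - 7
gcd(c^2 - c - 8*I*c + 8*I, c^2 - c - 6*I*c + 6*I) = c - 1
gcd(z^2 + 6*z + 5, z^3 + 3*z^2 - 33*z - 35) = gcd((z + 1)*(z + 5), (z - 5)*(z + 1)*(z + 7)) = z + 1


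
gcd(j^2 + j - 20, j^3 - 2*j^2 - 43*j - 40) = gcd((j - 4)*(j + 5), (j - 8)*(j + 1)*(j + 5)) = j + 5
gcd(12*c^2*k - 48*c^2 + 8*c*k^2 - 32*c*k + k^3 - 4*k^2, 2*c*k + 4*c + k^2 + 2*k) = 2*c + k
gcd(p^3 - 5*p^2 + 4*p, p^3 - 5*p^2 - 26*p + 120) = p - 4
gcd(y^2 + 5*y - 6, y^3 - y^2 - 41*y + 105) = 1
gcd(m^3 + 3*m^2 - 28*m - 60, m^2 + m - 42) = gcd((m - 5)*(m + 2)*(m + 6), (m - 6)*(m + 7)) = 1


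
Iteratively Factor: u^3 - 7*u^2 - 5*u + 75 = (u + 3)*(u^2 - 10*u + 25) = (u - 5)*(u + 3)*(u - 5)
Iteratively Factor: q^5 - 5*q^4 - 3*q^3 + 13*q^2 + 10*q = (q)*(q^4 - 5*q^3 - 3*q^2 + 13*q + 10) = q*(q + 1)*(q^3 - 6*q^2 + 3*q + 10) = q*(q + 1)^2*(q^2 - 7*q + 10) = q*(q - 2)*(q + 1)^2*(q - 5)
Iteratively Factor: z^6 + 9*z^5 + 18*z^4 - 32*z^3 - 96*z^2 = (z)*(z^5 + 9*z^4 + 18*z^3 - 32*z^2 - 96*z) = z*(z + 3)*(z^4 + 6*z^3 - 32*z) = z*(z - 2)*(z + 3)*(z^3 + 8*z^2 + 16*z) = z*(z - 2)*(z + 3)*(z + 4)*(z^2 + 4*z) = z^2*(z - 2)*(z + 3)*(z + 4)*(z + 4)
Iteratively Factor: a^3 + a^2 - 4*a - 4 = (a - 2)*(a^2 + 3*a + 2) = (a - 2)*(a + 2)*(a + 1)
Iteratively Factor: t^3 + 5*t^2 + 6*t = (t + 2)*(t^2 + 3*t) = (t + 2)*(t + 3)*(t)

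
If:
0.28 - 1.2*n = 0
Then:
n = 0.23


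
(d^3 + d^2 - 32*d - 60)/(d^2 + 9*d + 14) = (d^2 - d - 30)/(d + 7)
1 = 1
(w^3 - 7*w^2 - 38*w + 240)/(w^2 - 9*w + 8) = (w^2 + w - 30)/(w - 1)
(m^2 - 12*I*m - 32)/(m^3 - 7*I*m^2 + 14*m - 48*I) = (m - 4*I)/(m^2 + I*m + 6)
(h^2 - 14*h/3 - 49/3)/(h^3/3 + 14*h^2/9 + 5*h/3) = 3*(3*h^2 - 14*h - 49)/(h*(3*h^2 + 14*h + 15))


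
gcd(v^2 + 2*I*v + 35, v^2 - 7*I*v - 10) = v - 5*I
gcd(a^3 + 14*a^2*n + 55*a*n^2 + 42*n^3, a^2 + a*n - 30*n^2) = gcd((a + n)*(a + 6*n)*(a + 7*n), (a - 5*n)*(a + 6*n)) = a + 6*n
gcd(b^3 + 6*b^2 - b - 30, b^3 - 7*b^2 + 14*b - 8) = b - 2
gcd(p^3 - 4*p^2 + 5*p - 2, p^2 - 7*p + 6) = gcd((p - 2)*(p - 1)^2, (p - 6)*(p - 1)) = p - 1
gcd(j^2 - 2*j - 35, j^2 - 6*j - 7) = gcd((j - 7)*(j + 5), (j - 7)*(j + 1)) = j - 7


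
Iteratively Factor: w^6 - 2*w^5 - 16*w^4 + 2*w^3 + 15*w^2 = (w + 3)*(w^5 - 5*w^4 - w^3 + 5*w^2) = w*(w + 3)*(w^4 - 5*w^3 - w^2 + 5*w) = w*(w + 1)*(w + 3)*(w^3 - 6*w^2 + 5*w) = w*(w - 5)*(w + 1)*(w + 3)*(w^2 - w) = w*(w - 5)*(w - 1)*(w + 1)*(w + 3)*(w)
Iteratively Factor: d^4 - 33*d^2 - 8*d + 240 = (d - 3)*(d^3 + 3*d^2 - 24*d - 80) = (d - 5)*(d - 3)*(d^2 + 8*d + 16) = (d - 5)*(d - 3)*(d + 4)*(d + 4)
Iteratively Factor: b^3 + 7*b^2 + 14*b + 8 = (b + 1)*(b^2 + 6*b + 8) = (b + 1)*(b + 4)*(b + 2)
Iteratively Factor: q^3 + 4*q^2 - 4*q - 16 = (q + 2)*(q^2 + 2*q - 8) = (q + 2)*(q + 4)*(q - 2)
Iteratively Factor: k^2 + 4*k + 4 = (k + 2)*(k + 2)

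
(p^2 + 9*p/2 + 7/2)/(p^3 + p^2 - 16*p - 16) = (p + 7/2)/(p^2 - 16)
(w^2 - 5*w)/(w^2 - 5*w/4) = 4*(w - 5)/(4*w - 5)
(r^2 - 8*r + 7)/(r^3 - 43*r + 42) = (r - 7)/(r^2 + r - 42)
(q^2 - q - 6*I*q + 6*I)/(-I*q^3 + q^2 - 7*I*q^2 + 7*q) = (I*q^2 + q*(6 - I) - 6)/(q*(q^2 + q*(7 + I) + 7*I))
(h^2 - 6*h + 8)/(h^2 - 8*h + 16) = (h - 2)/(h - 4)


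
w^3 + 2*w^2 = w^2*(w + 2)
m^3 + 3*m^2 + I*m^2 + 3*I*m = m*(m + 3)*(m + I)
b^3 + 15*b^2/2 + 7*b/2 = b*(b + 1/2)*(b + 7)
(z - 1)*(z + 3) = z^2 + 2*z - 3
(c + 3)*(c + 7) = c^2 + 10*c + 21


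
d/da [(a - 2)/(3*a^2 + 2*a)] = (-3*a^2 + 12*a + 4)/(a^2*(9*a^2 + 12*a + 4))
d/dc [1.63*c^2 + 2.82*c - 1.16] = 3.26*c + 2.82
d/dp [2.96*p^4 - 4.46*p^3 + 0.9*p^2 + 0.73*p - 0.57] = 11.84*p^3 - 13.38*p^2 + 1.8*p + 0.73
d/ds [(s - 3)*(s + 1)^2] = (s + 1)*(3*s - 5)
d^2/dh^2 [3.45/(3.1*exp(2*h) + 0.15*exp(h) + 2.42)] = (3.45*(6.2*exp(h) + 0.15)*(12.4*exp(h) + 0.3)*exp(h) - (42.78*exp(h) + 0.5175)*(3.1*exp(2*h) + 0.15*exp(h) + 2.42))*exp(h)/(3.1*exp(2*h) + 0.15*exp(h) + 2.42)^3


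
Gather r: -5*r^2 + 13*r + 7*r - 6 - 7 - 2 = -5*r^2 + 20*r - 15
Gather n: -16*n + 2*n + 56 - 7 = 49 - 14*n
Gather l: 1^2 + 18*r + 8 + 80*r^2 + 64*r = 80*r^2 + 82*r + 9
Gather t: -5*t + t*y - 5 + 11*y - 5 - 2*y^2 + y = t*(y - 5) - 2*y^2 + 12*y - 10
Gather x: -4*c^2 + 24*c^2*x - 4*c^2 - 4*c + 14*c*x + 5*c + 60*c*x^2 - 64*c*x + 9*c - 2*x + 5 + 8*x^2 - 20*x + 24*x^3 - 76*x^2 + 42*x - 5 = -8*c^2 + 10*c + 24*x^3 + x^2*(60*c - 68) + x*(24*c^2 - 50*c + 20)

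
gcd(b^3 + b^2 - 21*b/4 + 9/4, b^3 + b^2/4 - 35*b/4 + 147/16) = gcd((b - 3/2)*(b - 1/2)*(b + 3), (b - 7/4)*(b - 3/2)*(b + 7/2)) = b - 3/2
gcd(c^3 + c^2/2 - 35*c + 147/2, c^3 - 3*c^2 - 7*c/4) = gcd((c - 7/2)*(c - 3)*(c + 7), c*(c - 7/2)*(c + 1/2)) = c - 7/2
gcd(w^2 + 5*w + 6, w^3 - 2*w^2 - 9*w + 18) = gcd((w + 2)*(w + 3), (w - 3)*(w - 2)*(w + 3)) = w + 3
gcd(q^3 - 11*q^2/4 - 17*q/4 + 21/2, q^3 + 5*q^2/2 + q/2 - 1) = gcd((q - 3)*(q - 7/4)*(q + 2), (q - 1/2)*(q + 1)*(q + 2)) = q + 2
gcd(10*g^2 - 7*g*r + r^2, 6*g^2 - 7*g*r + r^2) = 1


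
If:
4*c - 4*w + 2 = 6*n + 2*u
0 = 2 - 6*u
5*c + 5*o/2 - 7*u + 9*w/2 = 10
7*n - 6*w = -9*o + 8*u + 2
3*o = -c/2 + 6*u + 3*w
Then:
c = -88/1073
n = -2846/3219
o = 7268/3219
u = 1/3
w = 5078/3219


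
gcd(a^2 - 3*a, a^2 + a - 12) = a - 3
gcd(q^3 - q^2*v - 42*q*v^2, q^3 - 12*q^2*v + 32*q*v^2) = q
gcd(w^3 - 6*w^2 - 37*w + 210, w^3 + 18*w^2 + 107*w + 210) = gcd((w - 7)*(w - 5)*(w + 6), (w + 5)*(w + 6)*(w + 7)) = w + 6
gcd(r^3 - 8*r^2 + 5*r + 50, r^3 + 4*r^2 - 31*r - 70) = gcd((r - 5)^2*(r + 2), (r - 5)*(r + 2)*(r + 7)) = r^2 - 3*r - 10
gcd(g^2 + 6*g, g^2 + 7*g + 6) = g + 6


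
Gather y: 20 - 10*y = 20 - 10*y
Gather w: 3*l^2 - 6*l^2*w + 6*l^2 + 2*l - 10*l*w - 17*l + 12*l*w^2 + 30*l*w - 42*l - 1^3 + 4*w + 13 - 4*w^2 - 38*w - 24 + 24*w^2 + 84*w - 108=9*l^2 - 57*l + w^2*(12*l + 20) + w*(-6*l^2 + 20*l + 50) - 120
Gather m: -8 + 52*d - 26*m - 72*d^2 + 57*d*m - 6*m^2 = -72*d^2 + 52*d - 6*m^2 + m*(57*d - 26) - 8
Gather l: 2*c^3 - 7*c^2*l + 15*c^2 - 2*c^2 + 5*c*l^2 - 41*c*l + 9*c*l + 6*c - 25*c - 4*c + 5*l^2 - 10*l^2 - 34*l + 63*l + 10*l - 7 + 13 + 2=2*c^3 + 13*c^2 - 23*c + l^2*(5*c - 5) + l*(-7*c^2 - 32*c + 39) + 8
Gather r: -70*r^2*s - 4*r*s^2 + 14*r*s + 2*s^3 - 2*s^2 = -70*r^2*s + r*(-4*s^2 + 14*s) + 2*s^3 - 2*s^2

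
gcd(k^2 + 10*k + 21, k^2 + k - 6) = k + 3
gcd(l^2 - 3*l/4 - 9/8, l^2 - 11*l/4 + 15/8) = l - 3/2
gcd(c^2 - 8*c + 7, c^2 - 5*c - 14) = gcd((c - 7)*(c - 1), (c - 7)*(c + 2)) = c - 7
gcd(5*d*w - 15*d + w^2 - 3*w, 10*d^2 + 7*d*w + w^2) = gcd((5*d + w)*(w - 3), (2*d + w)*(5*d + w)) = 5*d + w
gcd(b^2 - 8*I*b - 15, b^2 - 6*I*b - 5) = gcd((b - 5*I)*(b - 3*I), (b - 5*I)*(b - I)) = b - 5*I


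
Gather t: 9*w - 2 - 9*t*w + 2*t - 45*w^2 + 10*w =t*(2 - 9*w) - 45*w^2 + 19*w - 2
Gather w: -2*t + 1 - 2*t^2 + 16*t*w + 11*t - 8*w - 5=-2*t^2 + 9*t + w*(16*t - 8) - 4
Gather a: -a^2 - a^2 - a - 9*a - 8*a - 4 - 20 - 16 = -2*a^2 - 18*a - 40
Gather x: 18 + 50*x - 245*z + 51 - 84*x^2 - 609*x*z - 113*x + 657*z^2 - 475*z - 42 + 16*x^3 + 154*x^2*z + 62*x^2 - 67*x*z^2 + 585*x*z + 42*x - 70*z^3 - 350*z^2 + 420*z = 16*x^3 + x^2*(154*z - 22) + x*(-67*z^2 - 24*z - 21) - 70*z^3 + 307*z^2 - 300*z + 27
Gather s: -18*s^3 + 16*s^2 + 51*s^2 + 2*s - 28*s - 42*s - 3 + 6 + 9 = -18*s^3 + 67*s^2 - 68*s + 12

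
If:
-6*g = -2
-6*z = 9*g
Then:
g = 1/3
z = -1/2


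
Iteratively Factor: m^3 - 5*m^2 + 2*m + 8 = (m + 1)*(m^2 - 6*m + 8) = (m - 2)*(m + 1)*(m - 4)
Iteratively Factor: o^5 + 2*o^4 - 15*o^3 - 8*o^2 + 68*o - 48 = (o - 2)*(o^4 + 4*o^3 - 7*o^2 - 22*o + 24) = (o - 2)^2*(o^3 + 6*o^2 + 5*o - 12) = (o - 2)^2*(o + 3)*(o^2 + 3*o - 4) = (o - 2)^2*(o - 1)*(o + 3)*(o + 4)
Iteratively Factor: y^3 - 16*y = (y - 4)*(y^2 + 4*y) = (y - 4)*(y + 4)*(y)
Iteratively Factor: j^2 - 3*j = (j)*(j - 3)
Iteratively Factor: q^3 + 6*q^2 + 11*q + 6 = (q + 2)*(q^2 + 4*q + 3) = (q + 2)*(q + 3)*(q + 1)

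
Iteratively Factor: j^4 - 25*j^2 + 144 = (j - 4)*(j^3 + 4*j^2 - 9*j - 36) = (j - 4)*(j + 3)*(j^2 + j - 12) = (j - 4)*(j + 3)*(j + 4)*(j - 3)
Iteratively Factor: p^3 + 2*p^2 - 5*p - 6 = (p + 1)*(p^2 + p - 6) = (p - 2)*(p + 1)*(p + 3)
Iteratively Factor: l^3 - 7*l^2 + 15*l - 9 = (l - 3)*(l^2 - 4*l + 3) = (l - 3)^2*(l - 1)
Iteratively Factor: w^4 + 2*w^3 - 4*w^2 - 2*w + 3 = (w - 1)*(w^3 + 3*w^2 - w - 3) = (w - 1)^2*(w^2 + 4*w + 3) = (w - 1)^2*(w + 3)*(w + 1)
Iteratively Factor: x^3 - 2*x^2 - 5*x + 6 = (x - 1)*(x^2 - x - 6) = (x - 1)*(x + 2)*(x - 3)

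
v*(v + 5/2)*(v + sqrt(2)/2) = v^3 + sqrt(2)*v^2/2 + 5*v^2/2 + 5*sqrt(2)*v/4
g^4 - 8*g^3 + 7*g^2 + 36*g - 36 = (g - 6)*(g - 3)*(g - 1)*(g + 2)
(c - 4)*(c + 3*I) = c^2 - 4*c + 3*I*c - 12*I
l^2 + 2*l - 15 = (l - 3)*(l + 5)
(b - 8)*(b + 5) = b^2 - 3*b - 40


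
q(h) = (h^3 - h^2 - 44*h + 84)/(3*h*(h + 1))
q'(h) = (3*h^2 - 2*h - 44)/(3*h*(h + 1)) - (h^3 - h^2 - 44*h + 84)/(3*h*(h + 1)^2) - (h^3 - h^2 - 44*h + 84)/(3*h^2*(h + 1))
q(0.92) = 8.20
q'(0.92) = -21.35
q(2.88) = -0.81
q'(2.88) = -0.25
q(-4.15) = 4.54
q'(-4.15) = 2.94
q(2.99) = -0.83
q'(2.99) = -0.16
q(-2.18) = 21.36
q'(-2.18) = 24.61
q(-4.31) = 4.09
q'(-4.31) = 2.66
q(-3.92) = 5.27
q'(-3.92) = 3.44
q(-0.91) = -498.41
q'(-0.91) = 5151.71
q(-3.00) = 10.00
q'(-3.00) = 7.72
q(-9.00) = -1.53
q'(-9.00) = 0.64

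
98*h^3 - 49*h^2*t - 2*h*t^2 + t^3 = (-7*h + t)*(-2*h + t)*(7*h + t)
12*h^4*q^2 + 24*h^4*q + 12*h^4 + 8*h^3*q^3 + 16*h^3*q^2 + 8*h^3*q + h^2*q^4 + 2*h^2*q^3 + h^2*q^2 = (2*h + q)*(6*h + q)*(h*q + h)^2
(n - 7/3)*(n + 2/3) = n^2 - 5*n/3 - 14/9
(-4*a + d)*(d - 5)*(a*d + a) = -4*a^2*d^2 + 16*a^2*d + 20*a^2 + a*d^3 - 4*a*d^2 - 5*a*d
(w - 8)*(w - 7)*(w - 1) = w^3 - 16*w^2 + 71*w - 56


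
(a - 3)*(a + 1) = a^2 - 2*a - 3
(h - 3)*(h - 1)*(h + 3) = h^3 - h^2 - 9*h + 9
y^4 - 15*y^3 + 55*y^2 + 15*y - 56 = (y - 8)*(y - 7)*(y - 1)*(y + 1)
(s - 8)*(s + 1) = s^2 - 7*s - 8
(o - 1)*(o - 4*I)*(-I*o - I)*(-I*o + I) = -o^4 + o^3 + 4*I*o^3 + o^2 - 4*I*o^2 - o - 4*I*o + 4*I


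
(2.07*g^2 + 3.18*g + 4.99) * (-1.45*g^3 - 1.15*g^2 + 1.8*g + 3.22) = -3.0015*g^5 - 6.9915*g^4 - 7.1665*g^3 + 6.6509*g^2 + 19.2216*g + 16.0678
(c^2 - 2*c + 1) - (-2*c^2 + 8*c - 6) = 3*c^2 - 10*c + 7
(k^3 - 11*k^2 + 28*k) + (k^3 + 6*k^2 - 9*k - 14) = 2*k^3 - 5*k^2 + 19*k - 14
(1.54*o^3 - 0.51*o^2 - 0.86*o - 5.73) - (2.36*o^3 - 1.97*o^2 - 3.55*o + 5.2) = -0.82*o^3 + 1.46*o^2 + 2.69*o - 10.93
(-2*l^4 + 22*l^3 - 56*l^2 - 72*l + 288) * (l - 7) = -2*l^5 + 36*l^4 - 210*l^3 + 320*l^2 + 792*l - 2016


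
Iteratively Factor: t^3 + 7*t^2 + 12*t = (t + 4)*(t^2 + 3*t) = (t + 3)*(t + 4)*(t)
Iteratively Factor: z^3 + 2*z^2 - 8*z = (z)*(z^2 + 2*z - 8) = z*(z - 2)*(z + 4)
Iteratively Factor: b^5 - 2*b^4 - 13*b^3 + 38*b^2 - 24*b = (b - 3)*(b^4 + b^3 - 10*b^2 + 8*b) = b*(b - 3)*(b^3 + b^2 - 10*b + 8) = b*(b - 3)*(b - 1)*(b^2 + 2*b - 8) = b*(b - 3)*(b - 2)*(b - 1)*(b + 4)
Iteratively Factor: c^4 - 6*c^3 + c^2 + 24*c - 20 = (c + 2)*(c^3 - 8*c^2 + 17*c - 10) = (c - 2)*(c + 2)*(c^2 - 6*c + 5) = (c - 2)*(c - 1)*(c + 2)*(c - 5)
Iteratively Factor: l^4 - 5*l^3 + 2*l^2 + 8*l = (l - 4)*(l^3 - l^2 - 2*l) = l*(l - 4)*(l^2 - l - 2) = l*(l - 4)*(l + 1)*(l - 2)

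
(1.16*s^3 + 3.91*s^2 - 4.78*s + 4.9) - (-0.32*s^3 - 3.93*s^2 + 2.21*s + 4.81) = 1.48*s^3 + 7.84*s^2 - 6.99*s + 0.0900000000000007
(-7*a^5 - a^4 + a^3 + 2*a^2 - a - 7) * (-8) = 56*a^5 + 8*a^4 - 8*a^3 - 16*a^2 + 8*a + 56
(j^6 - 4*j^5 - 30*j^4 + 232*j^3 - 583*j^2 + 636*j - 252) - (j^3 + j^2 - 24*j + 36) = j^6 - 4*j^5 - 30*j^4 + 231*j^3 - 584*j^2 + 660*j - 288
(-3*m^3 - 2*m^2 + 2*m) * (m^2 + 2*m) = -3*m^5 - 8*m^4 - 2*m^3 + 4*m^2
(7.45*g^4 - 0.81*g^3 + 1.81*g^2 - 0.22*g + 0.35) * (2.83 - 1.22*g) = -9.089*g^5 + 22.0717*g^4 - 4.5005*g^3 + 5.3907*g^2 - 1.0496*g + 0.9905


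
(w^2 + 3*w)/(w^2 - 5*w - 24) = w/(w - 8)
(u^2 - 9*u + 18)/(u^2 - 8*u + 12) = (u - 3)/(u - 2)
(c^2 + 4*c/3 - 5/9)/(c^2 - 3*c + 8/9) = (3*c + 5)/(3*c - 8)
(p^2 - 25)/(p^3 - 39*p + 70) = (p + 5)/(p^2 + 5*p - 14)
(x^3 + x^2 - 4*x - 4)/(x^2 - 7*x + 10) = (x^2 + 3*x + 2)/(x - 5)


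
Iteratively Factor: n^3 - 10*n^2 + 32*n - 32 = (n - 4)*(n^2 - 6*n + 8) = (n - 4)^2*(n - 2)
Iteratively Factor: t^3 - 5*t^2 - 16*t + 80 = (t + 4)*(t^2 - 9*t + 20) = (t - 5)*(t + 4)*(t - 4)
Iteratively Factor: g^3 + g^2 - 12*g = (g)*(g^2 + g - 12) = g*(g - 3)*(g + 4)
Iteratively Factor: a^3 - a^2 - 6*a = (a + 2)*(a^2 - 3*a) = (a - 3)*(a + 2)*(a)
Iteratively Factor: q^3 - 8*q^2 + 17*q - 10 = (q - 2)*(q^2 - 6*q + 5) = (q - 5)*(q - 2)*(q - 1)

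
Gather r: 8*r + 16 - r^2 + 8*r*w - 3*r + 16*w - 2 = -r^2 + r*(8*w + 5) + 16*w + 14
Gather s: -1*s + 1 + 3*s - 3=2*s - 2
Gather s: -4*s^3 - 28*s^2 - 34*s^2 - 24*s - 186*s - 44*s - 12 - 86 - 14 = -4*s^3 - 62*s^2 - 254*s - 112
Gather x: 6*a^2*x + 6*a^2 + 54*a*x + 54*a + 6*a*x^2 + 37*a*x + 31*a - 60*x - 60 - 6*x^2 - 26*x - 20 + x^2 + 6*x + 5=6*a^2 + 85*a + x^2*(6*a - 5) + x*(6*a^2 + 91*a - 80) - 75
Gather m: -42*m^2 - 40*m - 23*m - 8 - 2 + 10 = -42*m^2 - 63*m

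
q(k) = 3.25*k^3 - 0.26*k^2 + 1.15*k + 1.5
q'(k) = 9.75*k^2 - 0.52*k + 1.15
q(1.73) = 19.54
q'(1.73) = 29.43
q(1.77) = 20.74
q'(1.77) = 30.78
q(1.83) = 22.65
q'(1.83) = 32.85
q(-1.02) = -3.39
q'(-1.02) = 11.82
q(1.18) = 7.83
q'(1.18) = 14.11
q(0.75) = 3.59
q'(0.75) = 6.24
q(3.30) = 119.26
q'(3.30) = 105.61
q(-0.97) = -2.83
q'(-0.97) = 10.83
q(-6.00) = -716.76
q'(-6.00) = 355.27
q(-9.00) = -2399.16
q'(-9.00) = 795.58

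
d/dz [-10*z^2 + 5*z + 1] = 5 - 20*z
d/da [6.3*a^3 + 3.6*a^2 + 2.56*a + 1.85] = 18.9*a^2 + 7.2*a + 2.56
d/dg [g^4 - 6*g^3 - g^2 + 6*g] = 4*g^3 - 18*g^2 - 2*g + 6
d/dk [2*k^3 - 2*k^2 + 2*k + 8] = 6*k^2 - 4*k + 2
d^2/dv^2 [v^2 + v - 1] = 2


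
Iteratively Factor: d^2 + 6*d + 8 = (d + 2)*(d + 4)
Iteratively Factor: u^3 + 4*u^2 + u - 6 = (u + 2)*(u^2 + 2*u - 3) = (u - 1)*(u + 2)*(u + 3)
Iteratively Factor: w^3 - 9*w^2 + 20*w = (w - 5)*(w^2 - 4*w) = w*(w - 5)*(w - 4)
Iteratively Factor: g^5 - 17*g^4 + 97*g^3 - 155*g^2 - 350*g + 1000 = (g + 2)*(g^4 - 19*g^3 + 135*g^2 - 425*g + 500) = (g - 4)*(g + 2)*(g^3 - 15*g^2 + 75*g - 125) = (g - 5)*(g - 4)*(g + 2)*(g^2 - 10*g + 25) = (g - 5)^2*(g - 4)*(g + 2)*(g - 5)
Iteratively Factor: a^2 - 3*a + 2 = (a - 1)*(a - 2)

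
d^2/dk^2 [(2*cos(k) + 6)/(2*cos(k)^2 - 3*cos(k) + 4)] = 2*(36*sin(k)^4*cos(k) + 54*sin(k)^4 + 21*sin(k)^2 + 247*cos(k)/2 - 39*cos(3*k)/2 - 2*cos(5*k) - 105)/(2*sin(k)^2 + 3*cos(k) - 6)^3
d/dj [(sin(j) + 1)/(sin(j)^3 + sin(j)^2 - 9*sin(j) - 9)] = -sin(2*j)/((sin(j) - 3)^2*(sin(j) + 3)^2)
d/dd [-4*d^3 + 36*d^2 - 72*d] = -12*d^2 + 72*d - 72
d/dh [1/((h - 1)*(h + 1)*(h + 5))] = (-(h - 1)*(h + 1) - (h - 1)*(h + 5) - (h + 1)*(h + 5))/((h - 1)^2*(h + 1)^2*(h + 5)^2)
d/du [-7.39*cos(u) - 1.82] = 7.39*sin(u)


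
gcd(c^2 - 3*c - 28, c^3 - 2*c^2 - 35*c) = c - 7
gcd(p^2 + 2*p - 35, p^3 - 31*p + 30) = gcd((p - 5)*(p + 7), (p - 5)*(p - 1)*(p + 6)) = p - 5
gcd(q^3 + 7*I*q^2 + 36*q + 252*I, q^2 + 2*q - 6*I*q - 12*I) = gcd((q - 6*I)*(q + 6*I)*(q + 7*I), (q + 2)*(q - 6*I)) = q - 6*I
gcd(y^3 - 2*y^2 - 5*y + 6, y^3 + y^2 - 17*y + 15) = y^2 - 4*y + 3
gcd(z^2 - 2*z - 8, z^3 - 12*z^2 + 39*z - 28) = z - 4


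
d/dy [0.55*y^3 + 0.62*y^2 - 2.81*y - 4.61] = 1.65*y^2 + 1.24*y - 2.81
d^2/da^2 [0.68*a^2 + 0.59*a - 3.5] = 1.36000000000000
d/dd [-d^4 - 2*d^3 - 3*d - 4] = -4*d^3 - 6*d^2 - 3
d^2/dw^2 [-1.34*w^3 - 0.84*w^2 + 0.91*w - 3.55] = -8.04*w - 1.68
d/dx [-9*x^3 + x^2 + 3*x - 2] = -27*x^2 + 2*x + 3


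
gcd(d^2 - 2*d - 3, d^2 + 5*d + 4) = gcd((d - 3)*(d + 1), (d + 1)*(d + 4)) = d + 1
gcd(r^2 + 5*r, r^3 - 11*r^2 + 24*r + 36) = 1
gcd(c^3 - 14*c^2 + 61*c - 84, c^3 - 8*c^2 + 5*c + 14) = c - 7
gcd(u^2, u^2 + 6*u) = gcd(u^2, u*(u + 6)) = u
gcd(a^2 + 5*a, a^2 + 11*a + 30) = a + 5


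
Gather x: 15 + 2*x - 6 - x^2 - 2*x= 9 - x^2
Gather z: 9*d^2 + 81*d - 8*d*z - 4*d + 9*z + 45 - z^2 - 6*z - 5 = 9*d^2 + 77*d - z^2 + z*(3 - 8*d) + 40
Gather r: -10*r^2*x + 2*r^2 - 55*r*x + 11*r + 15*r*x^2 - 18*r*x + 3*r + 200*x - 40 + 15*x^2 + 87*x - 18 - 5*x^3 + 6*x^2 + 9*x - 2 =r^2*(2 - 10*x) + r*(15*x^2 - 73*x + 14) - 5*x^3 + 21*x^2 + 296*x - 60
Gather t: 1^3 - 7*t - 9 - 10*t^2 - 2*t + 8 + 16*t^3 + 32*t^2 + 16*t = 16*t^3 + 22*t^2 + 7*t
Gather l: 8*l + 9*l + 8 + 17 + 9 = 17*l + 34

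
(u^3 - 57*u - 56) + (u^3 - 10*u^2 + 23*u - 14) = 2*u^3 - 10*u^2 - 34*u - 70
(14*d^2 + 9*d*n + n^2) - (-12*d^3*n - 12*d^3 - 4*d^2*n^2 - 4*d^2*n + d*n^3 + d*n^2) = 12*d^3*n + 12*d^3 + 4*d^2*n^2 + 4*d^2*n + 14*d^2 - d*n^3 - d*n^2 + 9*d*n + n^2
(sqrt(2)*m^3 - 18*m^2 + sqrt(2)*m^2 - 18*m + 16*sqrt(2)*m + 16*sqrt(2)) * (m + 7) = sqrt(2)*m^4 - 18*m^3 + 8*sqrt(2)*m^3 - 144*m^2 + 23*sqrt(2)*m^2 - 126*m + 128*sqrt(2)*m + 112*sqrt(2)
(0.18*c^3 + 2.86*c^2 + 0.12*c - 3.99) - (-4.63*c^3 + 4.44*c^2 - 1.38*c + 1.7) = 4.81*c^3 - 1.58*c^2 + 1.5*c - 5.69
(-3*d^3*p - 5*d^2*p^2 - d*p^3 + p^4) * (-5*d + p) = 15*d^4*p + 22*d^3*p^2 - 6*d*p^4 + p^5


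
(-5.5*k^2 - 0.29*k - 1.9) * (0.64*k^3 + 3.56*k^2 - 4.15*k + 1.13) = -3.52*k^5 - 19.7656*k^4 + 20.5766*k^3 - 11.7755*k^2 + 7.5573*k - 2.147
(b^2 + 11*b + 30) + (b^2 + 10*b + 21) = 2*b^2 + 21*b + 51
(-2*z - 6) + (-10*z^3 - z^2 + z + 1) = -10*z^3 - z^2 - z - 5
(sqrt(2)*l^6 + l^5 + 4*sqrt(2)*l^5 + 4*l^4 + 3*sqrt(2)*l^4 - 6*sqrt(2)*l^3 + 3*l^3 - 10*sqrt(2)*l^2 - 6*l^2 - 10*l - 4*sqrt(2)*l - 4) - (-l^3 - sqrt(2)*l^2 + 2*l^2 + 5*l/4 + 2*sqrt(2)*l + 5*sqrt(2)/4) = sqrt(2)*l^6 + l^5 + 4*sqrt(2)*l^5 + 4*l^4 + 3*sqrt(2)*l^4 - 6*sqrt(2)*l^3 + 4*l^3 - 9*sqrt(2)*l^2 - 8*l^2 - 45*l/4 - 6*sqrt(2)*l - 4 - 5*sqrt(2)/4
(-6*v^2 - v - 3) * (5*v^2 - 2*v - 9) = -30*v^4 + 7*v^3 + 41*v^2 + 15*v + 27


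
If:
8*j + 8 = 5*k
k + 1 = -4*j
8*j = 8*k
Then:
No Solution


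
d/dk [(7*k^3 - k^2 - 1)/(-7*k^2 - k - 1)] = (k*(2 - 21*k)*(7*k^2 + k + 1) - (14*k + 1)*(-7*k^3 + k^2 + 1))/(7*k^2 + k + 1)^2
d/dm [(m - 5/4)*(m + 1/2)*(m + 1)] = 3*m^2 + m/2 - 11/8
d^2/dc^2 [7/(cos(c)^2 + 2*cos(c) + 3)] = 7*(-8*sin(c)^4 - 12*sin(c)^2 + 27*cos(c) - 3*cos(3*c) + 24)/(2*(-sin(c)^2 + 2*cos(c) + 4)^3)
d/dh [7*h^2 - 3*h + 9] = 14*h - 3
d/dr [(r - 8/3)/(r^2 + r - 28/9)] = 9*(-9*r^2 + 48*r - 4)/(81*r^4 + 162*r^3 - 423*r^2 - 504*r + 784)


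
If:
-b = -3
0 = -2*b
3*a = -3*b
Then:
No Solution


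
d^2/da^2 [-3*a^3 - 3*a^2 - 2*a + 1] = -18*a - 6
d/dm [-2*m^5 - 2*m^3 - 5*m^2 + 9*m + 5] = -10*m^4 - 6*m^2 - 10*m + 9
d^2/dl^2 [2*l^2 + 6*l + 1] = 4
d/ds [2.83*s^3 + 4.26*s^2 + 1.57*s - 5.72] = 8.49*s^2 + 8.52*s + 1.57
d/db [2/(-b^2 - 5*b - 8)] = 2*(2*b + 5)/(b^2 + 5*b + 8)^2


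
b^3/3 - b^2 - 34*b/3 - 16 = (b/3 + 1)*(b - 8)*(b + 2)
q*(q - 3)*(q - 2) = q^3 - 5*q^2 + 6*q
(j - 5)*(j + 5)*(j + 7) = j^3 + 7*j^2 - 25*j - 175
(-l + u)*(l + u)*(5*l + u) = -5*l^3 - l^2*u + 5*l*u^2 + u^3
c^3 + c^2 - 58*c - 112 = (c - 8)*(c + 2)*(c + 7)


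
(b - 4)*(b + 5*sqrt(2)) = b^2 - 4*b + 5*sqrt(2)*b - 20*sqrt(2)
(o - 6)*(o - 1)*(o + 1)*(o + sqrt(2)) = o^4 - 6*o^3 + sqrt(2)*o^3 - 6*sqrt(2)*o^2 - o^2 - sqrt(2)*o + 6*o + 6*sqrt(2)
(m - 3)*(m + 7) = m^2 + 4*m - 21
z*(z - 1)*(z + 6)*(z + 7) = z^4 + 12*z^3 + 29*z^2 - 42*z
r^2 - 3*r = r*(r - 3)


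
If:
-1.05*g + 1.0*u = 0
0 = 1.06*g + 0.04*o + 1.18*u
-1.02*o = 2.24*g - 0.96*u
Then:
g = 0.00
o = 0.00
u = 0.00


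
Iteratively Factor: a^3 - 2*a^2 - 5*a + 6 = (a - 3)*(a^2 + a - 2) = (a - 3)*(a + 2)*(a - 1)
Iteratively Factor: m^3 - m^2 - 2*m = (m)*(m^2 - m - 2) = m*(m + 1)*(m - 2)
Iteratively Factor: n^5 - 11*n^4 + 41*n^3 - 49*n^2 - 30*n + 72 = (n - 4)*(n^4 - 7*n^3 + 13*n^2 + 3*n - 18) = (n - 4)*(n - 3)*(n^3 - 4*n^2 + n + 6) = (n - 4)*(n - 3)*(n - 2)*(n^2 - 2*n - 3) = (n - 4)*(n - 3)*(n - 2)*(n + 1)*(n - 3)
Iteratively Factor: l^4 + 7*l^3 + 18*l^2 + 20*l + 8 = (l + 1)*(l^3 + 6*l^2 + 12*l + 8) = (l + 1)*(l + 2)*(l^2 + 4*l + 4) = (l + 1)*(l + 2)^2*(l + 2)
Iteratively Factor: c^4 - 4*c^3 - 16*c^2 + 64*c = (c - 4)*(c^3 - 16*c) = (c - 4)*(c + 4)*(c^2 - 4*c) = (c - 4)^2*(c + 4)*(c)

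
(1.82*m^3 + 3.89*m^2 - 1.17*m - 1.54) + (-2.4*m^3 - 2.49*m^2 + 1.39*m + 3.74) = -0.58*m^3 + 1.4*m^2 + 0.22*m + 2.2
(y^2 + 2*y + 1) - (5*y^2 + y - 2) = -4*y^2 + y + 3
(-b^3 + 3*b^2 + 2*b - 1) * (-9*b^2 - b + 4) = 9*b^5 - 26*b^4 - 25*b^3 + 19*b^2 + 9*b - 4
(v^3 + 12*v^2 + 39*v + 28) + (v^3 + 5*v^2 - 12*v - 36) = 2*v^3 + 17*v^2 + 27*v - 8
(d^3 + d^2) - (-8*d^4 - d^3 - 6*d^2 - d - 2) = 8*d^4 + 2*d^3 + 7*d^2 + d + 2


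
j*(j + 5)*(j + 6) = j^3 + 11*j^2 + 30*j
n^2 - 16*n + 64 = (n - 8)^2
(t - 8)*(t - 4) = t^2 - 12*t + 32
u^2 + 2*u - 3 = (u - 1)*(u + 3)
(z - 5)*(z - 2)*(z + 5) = z^3 - 2*z^2 - 25*z + 50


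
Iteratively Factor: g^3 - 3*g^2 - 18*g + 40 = (g - 5)*(g^2 + 2*g - 8) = (g - 5)*(g + 4)*(g - 2)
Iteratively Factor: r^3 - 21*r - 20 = (r - 5)*(r^2 + 5*r + 4) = (r - 5)*(r + 4)*(r + 1)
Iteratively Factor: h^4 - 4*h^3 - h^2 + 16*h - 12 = (h + 2)*(h^3 - 6*h^2 + 11*h - 6) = (h - 2)*(h + 2)*(h^2 - 4*h + 3) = (h - 3)*(h - 2)*(h + 2)*(h - 1)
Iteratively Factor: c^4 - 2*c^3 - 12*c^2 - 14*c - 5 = (c - 5)*(c^3 + 3*c^2 + 3*c + 1) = (c - 5)*(c + 1)*(c^2 + 2*c + 1) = (c - 5)*(c + 1)^2*(c + 1)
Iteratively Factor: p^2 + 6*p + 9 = (p + 3)*(p + 3)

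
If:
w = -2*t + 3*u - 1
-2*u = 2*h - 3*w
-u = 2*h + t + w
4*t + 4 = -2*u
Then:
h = 27/58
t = -26/29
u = -6/29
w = 5/29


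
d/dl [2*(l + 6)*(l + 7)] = 4*l + 26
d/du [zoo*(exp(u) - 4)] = zoo*exp(u)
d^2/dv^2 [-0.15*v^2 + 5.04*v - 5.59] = -0.300000000000000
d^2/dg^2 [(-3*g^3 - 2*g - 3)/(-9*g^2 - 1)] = 18*(15*g^3 + 81*g^2 - 5*g - 3)/(729*g^6 + 243*g^4 + 27*g^2 + 1)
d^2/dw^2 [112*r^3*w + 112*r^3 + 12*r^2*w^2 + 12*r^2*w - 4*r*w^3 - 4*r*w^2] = 8*r*(3*r - 3*w - 1)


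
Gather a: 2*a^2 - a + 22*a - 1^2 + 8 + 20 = 2*a^2 + 21*a + 27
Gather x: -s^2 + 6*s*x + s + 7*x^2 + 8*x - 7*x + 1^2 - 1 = -s^2 + s + 7*x^2 + x*(6*s + 1)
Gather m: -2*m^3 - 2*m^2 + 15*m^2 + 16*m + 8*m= -2*m^3 + 13*m^2 + 24*m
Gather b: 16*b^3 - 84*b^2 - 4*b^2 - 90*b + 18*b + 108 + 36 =16*b^3 - 88*b^2 - 72*b + 144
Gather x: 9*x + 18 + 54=9*x + 72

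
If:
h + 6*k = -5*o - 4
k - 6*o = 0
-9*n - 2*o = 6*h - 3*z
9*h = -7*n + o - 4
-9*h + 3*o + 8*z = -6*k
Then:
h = -3955/5386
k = -1287/2693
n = 973/2693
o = -429/5386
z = -1179/2693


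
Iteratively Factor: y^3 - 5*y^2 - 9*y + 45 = (y + 3)*(y^2 - 8*y + 15) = (y - 5)*(y + 3)*(y - 3)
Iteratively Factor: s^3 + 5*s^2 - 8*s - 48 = (s - 3)*(s^2 + 8*s + 16) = (s - 3)*(s + 4)*(s + 4)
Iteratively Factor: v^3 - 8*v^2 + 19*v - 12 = (v - 1)*(v^2 - 7*v + 12) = (v - 4)*(v - 1)*(v - 3)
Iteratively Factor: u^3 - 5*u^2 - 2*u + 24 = (u - 3)*(u^2 - 2*u - 8) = (u - 3)*(u + 2)*(u - 4)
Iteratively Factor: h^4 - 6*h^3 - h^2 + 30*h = (h - 5)*(h^3 - h^2 - 6*h) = (h - 5)*(h - 3)*(h^2 + 2*h) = (h - 5)*(h - 3)*(h + 2)*(h)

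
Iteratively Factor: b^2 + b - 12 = (b + 4)*(b - 3)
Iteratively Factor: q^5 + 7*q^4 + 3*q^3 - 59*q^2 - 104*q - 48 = (q + 1)*(q^4 + 6*q^3 - 3*q^2 - 56*q - 48) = (q + 1)*(q + 4)*(q^3 + 2*q^2 - 11*q - 12) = (q + 1)*(q + 4)^2*(q^2 - 2*q - 3) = (q - 3)*(q + 1)*(q + 4)^2*(q + 1)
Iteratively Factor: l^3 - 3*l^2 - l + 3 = (l + 1)*(l^2 - 4*l + 3) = (l - 3)*(l + 1)*(l - 1)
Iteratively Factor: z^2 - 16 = (z - 4)*(z + 4)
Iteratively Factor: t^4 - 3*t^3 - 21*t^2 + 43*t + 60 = (t + 4)*(t^3 - 7*t^2 + 7*t + 15) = (t - 3)*(t + 4)*(t^2 - 4*t - 5) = (t - 3)*(t + 1)*(t + 4)*(t - 5)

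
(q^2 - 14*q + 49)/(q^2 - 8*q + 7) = (q - 7)/(q - 1)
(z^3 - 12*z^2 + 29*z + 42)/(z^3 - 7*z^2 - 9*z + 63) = (z^2 - 5*z - 6)/(z^2 - 9)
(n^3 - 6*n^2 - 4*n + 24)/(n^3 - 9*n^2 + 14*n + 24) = (n^2 - 4)/(n^2 - 3*n - 4)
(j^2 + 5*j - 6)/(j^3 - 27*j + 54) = (j - 1)/(j^2 - 6*j + 9)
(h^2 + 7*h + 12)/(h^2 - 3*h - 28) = (h + 3)/(h - 7)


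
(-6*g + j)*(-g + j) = 6*g^2 - 7*g*j + j^2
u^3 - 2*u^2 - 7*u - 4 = (u - 4)*(u + 1)^2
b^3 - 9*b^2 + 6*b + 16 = (b - 8)*(b - 2)*(b + 1)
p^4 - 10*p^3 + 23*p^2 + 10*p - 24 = (p - 6)*(p - 4)*(p - 1)*(p + 1)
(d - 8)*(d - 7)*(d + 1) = d^3 - 14*d^2 + 41*d + 56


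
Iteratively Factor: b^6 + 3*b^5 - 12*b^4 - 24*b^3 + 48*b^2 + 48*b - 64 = (b + 2)*(b^5 + b^4 - 14*b^3 + 4*b^2 + 40*b - 32) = (b - 2)*(b + 2)*(b^4 + 3*b^3 - 8*b^2 - 12*b + 16) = (b - 2)*(b - 1)*(b + 2)*(b^3 + 4*b^2 - 4*b - 16) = (b - 2)^2*(b - 1)*(b + 2)*(b^2 + 6*b + 8) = (b - 2)^2*(b - 1)*(b + 2)*(b + 4)*(b + 2)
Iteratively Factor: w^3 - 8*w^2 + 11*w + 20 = (w - 4)*(w^2 - 4*w - 5) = (w - 5)*(w - 4)*(w + 1)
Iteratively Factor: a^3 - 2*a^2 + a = (a - 1)*(a^2 - a) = a*(a - 1)*(a - 1)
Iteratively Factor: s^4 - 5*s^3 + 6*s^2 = (s - 3)*(s^3 - 2*s^2) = s*(s - 3)*(s^2 - 2*s) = s^2*(s - 3)*(s - 2)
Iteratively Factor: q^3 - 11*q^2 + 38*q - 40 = (q - 2)*(q^2 - 9*q + 20) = (q - 5)*(q - 2)*(q - 4)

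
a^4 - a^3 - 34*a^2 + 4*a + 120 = (a - 6)*(a - 2)*(a + 2)*(a + 5)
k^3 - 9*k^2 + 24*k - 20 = (k - 5)*(k - 2)^2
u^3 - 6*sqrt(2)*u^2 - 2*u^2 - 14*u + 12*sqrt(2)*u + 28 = (u - 2)*(u - 7*sqrt(2))*(u + sqrt(2))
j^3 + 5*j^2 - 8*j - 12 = (j - 2)*(j + 1)*(j + 6)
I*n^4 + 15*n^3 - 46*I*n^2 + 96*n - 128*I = (n - 8*I)^2*(n + 2*I)*(I*n + 1)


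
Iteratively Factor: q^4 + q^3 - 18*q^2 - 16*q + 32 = (q - 1)*(q^3 + 2*q^2 - 16*q - 32) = (q - 4)*(q - 1)*(q^2 + 6*q + 8) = (q - 4)*(q - 1)*(q + 4)*(q + 2)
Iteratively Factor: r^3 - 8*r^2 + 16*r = (r - 4)*(r^2 - 4*r) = r*(r - 4)*(r - 4)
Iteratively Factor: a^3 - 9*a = (a + 3)*(a^2 - 3*a) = a*(a + 3)*(a - 3)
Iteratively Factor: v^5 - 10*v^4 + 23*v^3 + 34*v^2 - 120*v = (v)*(v^4 - 10*v^3 + 23*v^2 + 34*v - 120) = v*(v - 5)*(v^3 - 5*v^2 - 2*v + 24) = v*(v - 5)*(v - 3)*(v^2 - 2*v - 8) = v*(v - 5)*(v - 4)*(v - 3)*(v + 2)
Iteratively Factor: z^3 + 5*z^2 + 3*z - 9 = (z + 3)*(z^2 + 2*z - 3) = (z - 1)*(z + 3)*(z + 3)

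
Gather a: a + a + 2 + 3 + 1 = 2*a + 6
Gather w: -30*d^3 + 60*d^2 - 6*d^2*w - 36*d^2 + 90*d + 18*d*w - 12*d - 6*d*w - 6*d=-30*d^3 + 24*d^2 + 72*d + w*(-6*d^2 + 12*d)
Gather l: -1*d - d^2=-d^2 - d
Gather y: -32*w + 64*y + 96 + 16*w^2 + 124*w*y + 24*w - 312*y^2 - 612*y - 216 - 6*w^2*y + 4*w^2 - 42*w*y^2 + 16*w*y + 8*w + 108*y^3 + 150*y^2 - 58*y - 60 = 20*w^2 + 108*y^3 + y^2*(-42*w - 162) + y*(-6*w^2 + 140*w - 606) - 180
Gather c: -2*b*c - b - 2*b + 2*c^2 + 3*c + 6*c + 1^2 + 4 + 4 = -3*b + 2*c^2 + c*(9 - 2*b) + 9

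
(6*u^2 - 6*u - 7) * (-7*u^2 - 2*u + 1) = -42*u^4 + 30*u^3 + 67*u^2 + 8*u - 7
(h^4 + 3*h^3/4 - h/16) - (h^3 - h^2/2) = h^4 - h^3/4 + h^2/2 - h/16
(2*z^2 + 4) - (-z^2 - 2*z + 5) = 3*z^2 + 2*z - 1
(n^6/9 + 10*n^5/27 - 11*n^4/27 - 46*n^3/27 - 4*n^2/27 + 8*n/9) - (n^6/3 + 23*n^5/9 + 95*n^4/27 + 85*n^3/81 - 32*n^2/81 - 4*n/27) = -2*n^6/9 - 59*n^5/27 - 106*n^4/27 - 223*n^3/81 + 20*n^2/81 + 28*n/27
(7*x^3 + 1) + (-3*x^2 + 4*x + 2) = 7*x^3 - 3*x^2 + 4*x + 3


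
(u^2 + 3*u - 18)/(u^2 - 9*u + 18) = (u + 6)/(u - 6)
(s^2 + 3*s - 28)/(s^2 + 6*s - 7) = (s - 4)/(s - 1)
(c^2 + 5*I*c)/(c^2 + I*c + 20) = c/(c - 4*I)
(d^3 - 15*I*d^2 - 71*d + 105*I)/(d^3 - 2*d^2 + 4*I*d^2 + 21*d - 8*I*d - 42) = (d^2 - 12*I*d - 35)/(d^2 + d*(-2 + 7*I) - 14*I)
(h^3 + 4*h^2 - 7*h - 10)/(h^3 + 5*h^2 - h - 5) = (h - 2)/(h - 1)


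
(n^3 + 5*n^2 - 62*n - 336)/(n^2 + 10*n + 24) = (n^2 - n - 56)/(n + 4)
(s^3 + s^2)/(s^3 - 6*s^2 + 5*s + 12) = s^2/(s^2 - 7*s + 12)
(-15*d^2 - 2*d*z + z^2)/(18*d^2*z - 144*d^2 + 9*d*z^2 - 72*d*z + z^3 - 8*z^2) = (-5*d + z)/(6*d*z - 48*d + z^2 - 8*z)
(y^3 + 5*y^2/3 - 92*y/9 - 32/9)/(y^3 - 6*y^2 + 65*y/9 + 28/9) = (3*y^2 + 4*y - 32)/(3*y^2 - 19*y + 28)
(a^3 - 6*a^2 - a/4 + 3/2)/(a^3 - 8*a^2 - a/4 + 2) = (a - 6)/(a - 8)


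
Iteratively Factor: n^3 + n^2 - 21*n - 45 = (n + 3)*(n^2 - 2*n - 15) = (n - 5)*(n + 3)*(n + 3)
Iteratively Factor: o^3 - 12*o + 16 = (o - 2)*(o^2 + 2*o - 8) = (o - 2)^2*(o + 4)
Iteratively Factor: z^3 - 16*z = (z + 4)*(z^2 - 4*z) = (z - 4)*(z + 4)*(z)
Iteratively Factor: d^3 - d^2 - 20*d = (d)*(d^2 - d - 20) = d*(d + 4)*(d - 5)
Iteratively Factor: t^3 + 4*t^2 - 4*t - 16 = (t - 2)*(t^2 + 6*t + 8) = (t - 2)*(t + 4)*(t + 2)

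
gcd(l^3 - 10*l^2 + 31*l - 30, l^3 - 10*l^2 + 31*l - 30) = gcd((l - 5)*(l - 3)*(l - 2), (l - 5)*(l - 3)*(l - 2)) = l^3 - 10*l^2 + 31*l - 30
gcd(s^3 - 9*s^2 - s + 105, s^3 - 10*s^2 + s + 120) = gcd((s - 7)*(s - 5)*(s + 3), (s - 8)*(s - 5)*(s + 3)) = s^2 - 2*s - 15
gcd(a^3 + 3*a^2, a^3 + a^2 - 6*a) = a^2 + 3*a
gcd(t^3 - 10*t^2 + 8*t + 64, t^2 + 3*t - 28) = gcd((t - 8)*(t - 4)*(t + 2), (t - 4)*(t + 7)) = t - 4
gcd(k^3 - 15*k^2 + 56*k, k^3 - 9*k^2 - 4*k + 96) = k - 8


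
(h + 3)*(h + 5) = h^2 + 8*h + 15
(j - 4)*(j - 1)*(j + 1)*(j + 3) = j^4 - j^3 - 13*j^2 + j + 12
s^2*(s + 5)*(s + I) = s^4 + 5*s^3 + I*s^3 + 5*I*s^2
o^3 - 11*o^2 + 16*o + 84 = (o - 7)*(o - 6)*(o + 2)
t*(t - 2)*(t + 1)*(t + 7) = t^4 + 6*t^3 - 9*t^2 - 14*t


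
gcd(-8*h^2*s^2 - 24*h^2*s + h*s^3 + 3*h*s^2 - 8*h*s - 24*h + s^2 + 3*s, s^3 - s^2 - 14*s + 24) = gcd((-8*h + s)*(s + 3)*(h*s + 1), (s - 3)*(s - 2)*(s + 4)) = 1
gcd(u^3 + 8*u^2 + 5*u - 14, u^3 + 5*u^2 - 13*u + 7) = u^2 + 6*u - 7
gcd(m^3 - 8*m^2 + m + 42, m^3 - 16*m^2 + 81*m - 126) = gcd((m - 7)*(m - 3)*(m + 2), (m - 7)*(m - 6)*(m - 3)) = m^2 - 10*m + 21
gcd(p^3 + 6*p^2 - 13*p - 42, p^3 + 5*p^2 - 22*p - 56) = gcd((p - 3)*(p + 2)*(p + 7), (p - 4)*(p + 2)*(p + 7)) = p^2 + 9*p + 14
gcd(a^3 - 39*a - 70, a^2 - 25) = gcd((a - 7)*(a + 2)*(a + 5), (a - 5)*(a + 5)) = a + 5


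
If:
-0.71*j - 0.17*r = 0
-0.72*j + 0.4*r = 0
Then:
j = 0.00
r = 0.00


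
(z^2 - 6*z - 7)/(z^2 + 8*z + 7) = (z - 7)/(z + 7)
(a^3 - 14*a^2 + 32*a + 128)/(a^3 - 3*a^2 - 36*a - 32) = (a^2 - 6*a - 16)/(a^2 + 5*a + 4)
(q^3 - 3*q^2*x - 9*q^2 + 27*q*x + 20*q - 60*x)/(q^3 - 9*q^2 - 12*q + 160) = (q^2 - 3*q*x - 4*q + 12*x)/(q^2 - 4*q - 32)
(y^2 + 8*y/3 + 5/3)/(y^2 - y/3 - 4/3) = (3*y + 5)/(3*y - 4)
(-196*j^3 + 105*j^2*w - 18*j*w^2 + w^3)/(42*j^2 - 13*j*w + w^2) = (28*j^2 - 11*j*w + w^2)/(-6*j + w)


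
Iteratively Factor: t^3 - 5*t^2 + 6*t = (t - 3)*(t^2 - 2*t) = t*(t - 3)*(t - 2)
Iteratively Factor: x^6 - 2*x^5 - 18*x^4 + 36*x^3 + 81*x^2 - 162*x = (x + 3)*(x^5 - 5*x^4 - 3*x^3 + 45*x^2 - 54*x) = (x - 2)*(x + 3)*(x^4 - 3*x^3 - 9*x^2 + 27*x) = (x - 3)*(x - 2)*(x + 3)*(x^3 - 9*x) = x*(x - 3)*(x - 2)*(x + 3)*(x^2 - 9) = x*(x - 3)^2*(x - 2)*(x + 3)*(x + 3)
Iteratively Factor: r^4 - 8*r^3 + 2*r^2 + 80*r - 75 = (r + 3)*(r^3 - 11*r^2 + 35*r - 25) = (r - 5)*(r + 3)*(r^2 - 6*r + 5) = (r - 5)*(r - 1)*(r + 3)*(r - 5)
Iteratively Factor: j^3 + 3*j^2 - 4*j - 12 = (j + 3)*(j^2 - 4) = (j + 2)*(j + 3)*(j - 2)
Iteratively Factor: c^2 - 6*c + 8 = (c - 2)*(c - 4)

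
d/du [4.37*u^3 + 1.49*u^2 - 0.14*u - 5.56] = 13.11*u^2 + 2.98*u - 0.14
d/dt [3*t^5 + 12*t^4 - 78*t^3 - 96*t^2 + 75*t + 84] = 15*t^4 + 48*t^3 - 234*t^2 - 192*t + 75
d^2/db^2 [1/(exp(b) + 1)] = (exp(b) - 1)*exp(b)/(exp(b) + 1)^3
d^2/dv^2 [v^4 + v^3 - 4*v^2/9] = 12*v^2 + 6*v - 8/9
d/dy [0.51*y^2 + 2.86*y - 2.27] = 1.02*y + 2.86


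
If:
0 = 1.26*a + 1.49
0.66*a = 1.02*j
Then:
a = -1.18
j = -0.77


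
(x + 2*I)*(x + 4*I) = x^2 + 6*I*x - 8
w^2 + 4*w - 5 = (w - 1)*(w + 5)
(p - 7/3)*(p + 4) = p^2 + 5*p/3 - 28/3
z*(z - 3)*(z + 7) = z^3 + 4*z^2 - 21*z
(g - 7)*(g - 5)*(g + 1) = g^3 - 11*g^2 + 23*g + 35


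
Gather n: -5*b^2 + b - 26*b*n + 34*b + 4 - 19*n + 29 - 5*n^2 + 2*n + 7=-5*b^2 + 35*b - 5*n^2 + n*(-26*b - 17) + 40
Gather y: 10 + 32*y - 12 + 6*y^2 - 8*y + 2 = 6*y^2 + 24*y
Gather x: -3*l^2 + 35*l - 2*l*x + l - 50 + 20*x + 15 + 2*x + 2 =-3*l^2 + 36*l + x*(22 - 2*l) - 33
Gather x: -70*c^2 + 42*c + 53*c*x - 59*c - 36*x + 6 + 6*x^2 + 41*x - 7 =-70*c^2 - 17*c + 6*x^2 + x*(53*c + 5) - 1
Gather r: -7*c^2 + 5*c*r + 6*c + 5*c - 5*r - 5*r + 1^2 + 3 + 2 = -7*c^2 + 11*c + r*(5*c - 10) + 6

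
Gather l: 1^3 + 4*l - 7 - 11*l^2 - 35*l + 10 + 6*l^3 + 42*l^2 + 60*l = 6*l^3 + 31*l^2 + 29*l + 4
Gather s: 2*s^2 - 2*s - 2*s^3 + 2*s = -2*s^3 + 2*s^2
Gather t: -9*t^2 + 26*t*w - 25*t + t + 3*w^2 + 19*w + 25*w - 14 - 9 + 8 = -9*t^2 + t*(26*w - 24) + 3*w^2 + 44*w - 15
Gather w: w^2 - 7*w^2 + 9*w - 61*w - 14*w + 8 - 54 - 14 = -6*w^2 - 66*w - 60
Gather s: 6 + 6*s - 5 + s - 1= 7*s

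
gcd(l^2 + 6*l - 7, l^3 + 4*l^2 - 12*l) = 1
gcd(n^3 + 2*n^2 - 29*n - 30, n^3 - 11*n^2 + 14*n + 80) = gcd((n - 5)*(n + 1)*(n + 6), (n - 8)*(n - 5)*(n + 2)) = n - 5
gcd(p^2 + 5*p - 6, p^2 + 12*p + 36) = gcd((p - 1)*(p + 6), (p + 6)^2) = p + 6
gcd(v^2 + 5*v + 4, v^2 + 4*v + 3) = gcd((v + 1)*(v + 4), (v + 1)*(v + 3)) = v + 1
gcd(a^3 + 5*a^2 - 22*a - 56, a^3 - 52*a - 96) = a + 2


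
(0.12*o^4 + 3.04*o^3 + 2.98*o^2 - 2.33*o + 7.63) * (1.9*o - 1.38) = 0.228*o^5 + 5.6104*o^4 + 1.4668*o^3 - 8.5394*o^2 + 17.7124*o - 10.5294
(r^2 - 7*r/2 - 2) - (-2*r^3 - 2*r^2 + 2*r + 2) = 2*r^3 + 3*r^2 - 11*r/2 - 4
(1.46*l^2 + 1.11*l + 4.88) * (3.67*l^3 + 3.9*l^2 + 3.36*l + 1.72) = 5.3582*l^5 + 9.7677*l^4 + 27.1442*l^3 + 25.2728*l^2 + 18.306*l + 8.3936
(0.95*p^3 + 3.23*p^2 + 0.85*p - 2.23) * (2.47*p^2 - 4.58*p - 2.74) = 2.3465*p^5 + 3.6271*p^4 - 15.2969*p^3 - 18.2513*p^2 + 7.8844*p + 6.1102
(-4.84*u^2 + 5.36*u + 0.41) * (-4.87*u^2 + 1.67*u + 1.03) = 23.5708*u^4 - 34.186*u^3 + 1.9693*u^2 + 6.2055*u + 0.4223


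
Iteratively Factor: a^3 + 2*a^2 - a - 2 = (a + 1)*(a^2 + a - 2) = (a - 1)*(a + 1)*(a + 2)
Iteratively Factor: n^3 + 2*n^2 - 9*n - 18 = (n - 3)*(n^2 + 5*n + 6) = (n - 3)*(n + 2)*(n + 3)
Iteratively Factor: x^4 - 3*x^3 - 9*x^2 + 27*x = (x)*(x^3 - 3*x^2 - 9*x + 27) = x*(x - 3)*(x^2 - 9) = x*(x - 3)*(x + 3)*(x - 3)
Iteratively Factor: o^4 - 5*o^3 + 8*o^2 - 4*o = (o - 1)*(o^3 - 4*o^2 + 4*o) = (o - 2)*(o - 1)*(o^2 - 2*o) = (o - 2)^2*(o - 1)*(o)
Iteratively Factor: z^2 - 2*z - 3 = (z - 3)*(z + 1)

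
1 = 1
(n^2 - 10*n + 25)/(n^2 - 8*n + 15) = (n - 5)/(n - 3)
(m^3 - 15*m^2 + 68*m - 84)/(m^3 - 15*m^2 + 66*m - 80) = (m^2 - 13*m + 42)/(m^2 - 13*m + 40)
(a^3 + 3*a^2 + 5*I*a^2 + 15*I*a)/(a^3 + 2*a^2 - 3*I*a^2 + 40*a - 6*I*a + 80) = a*(a + 3)/(a^2 + 2*a*(1 - 4*I) - 16*I)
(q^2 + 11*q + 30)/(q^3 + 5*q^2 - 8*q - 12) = (q + 5)/(q^2 - q - 2)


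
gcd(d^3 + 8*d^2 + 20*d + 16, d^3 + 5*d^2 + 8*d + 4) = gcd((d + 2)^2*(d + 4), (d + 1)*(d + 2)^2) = d^2 + 4*d + 4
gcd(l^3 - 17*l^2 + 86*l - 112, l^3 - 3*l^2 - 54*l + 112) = l^2 - 10*l + 16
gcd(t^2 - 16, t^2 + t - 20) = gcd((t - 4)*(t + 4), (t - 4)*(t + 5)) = t - 4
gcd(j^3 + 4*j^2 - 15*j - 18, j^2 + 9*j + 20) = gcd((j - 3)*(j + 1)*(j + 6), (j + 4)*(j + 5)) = 1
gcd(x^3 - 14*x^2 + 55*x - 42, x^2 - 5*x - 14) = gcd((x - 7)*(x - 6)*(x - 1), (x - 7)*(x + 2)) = x - 7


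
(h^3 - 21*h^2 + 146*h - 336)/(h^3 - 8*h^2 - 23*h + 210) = (h - 8)/(h + 5)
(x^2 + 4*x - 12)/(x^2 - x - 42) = (x - 2)/(x - 7)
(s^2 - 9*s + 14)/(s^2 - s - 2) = (s - 7)/(s + 1)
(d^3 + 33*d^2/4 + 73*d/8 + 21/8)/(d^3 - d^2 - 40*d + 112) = (8*d^2 + 10*d + 3)/(8*(d^2 - 8*d + 16))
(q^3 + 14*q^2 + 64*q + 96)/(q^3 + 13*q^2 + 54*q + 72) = (q + 4)/(q + 3)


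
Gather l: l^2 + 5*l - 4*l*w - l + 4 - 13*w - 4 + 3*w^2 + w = l^2 + l*(4 - 4*w) + 3*w^2 - 12*w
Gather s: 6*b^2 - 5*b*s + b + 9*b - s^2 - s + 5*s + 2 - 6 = 6*b^2 + 10*b - s^2 + s*(4 - 5*b) - 4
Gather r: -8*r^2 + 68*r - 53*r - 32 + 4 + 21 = -8*r^2 + 15*r - 7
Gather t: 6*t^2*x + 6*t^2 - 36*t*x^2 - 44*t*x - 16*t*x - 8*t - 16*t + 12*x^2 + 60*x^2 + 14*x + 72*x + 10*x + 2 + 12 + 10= t^2*(6*x + 6) + t*(-36*x^2 - 60*x - 24) + 72*x^2 + 96*x + 24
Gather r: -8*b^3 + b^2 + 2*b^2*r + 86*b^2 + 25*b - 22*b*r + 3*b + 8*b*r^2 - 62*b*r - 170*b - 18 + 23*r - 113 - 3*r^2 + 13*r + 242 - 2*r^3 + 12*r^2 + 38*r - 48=-8*b^3 + 87*b^2 - 142*b - 2*r^3 + r^2*(8*b + 9) + r*(2*b^2 - 84*b + 74) + 63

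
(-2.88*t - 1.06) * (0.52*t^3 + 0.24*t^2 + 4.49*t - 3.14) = -1.4976*t^4 - 1.2424*t^3 - 13.1856*t^2 + 4.2838*t + 3.3284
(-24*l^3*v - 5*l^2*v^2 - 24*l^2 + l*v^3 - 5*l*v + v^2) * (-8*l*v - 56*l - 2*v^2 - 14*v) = 192*l^4*v^2 + 1344*l^4*v + 88*l^3*v^3 + 616*l^3*v^2 + 192*l^3*v + 1344*l^3 + 2*l^2*v^4 + 14*l^2*v^3 + 88*l^2*v^2 + 616*l^2*v - 2*l*v^5 - 14*l*v^4 + 2*l*v^3 + 14*l*v^2 - 2*v^4 - 14*v^3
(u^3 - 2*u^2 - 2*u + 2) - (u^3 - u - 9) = -2*u^2 - u + 11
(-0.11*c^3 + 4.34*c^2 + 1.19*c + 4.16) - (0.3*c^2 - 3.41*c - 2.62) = -0.11*c^3 + 4.04*c^2 + 4.6*c + 6.78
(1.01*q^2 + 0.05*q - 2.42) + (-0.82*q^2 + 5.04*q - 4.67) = 0.19*q^2 + 5.09*q - 7.09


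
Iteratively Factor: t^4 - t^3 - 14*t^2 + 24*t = (t - 3)*(t^3 + 2*t^2 - 8*t) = (t - 3)*(t + 4)*(t^2 - 2*t) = t*(t - 3)*(t + 4)*(t - 2)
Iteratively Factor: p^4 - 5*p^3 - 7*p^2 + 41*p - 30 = (p - 5)*(p^3 - 7*p + 6) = (p - 5)*(p - 1)*(p^2 + p - 6) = (p - 5)*(p - 2)*(p - 1)*(p + 3)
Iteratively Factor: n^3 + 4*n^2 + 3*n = (n)*(n^2 + 4*n + 3) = n*(n + 3)*(n + 1)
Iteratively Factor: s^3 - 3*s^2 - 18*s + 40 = (s - 2)*(s^2 - s - 20) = (s - 5)*(s - 2)*(s + 4)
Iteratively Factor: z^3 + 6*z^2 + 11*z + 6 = (z + 3)*(z^2 + 3*z + 2) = (z + 2)*(z + 3)*(z + 1)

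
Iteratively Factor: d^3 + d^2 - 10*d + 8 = (d - 2)*(d^2 + 3*d - 4) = (d - 2)*(d + 4)*(d - 1)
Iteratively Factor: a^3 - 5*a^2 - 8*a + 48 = (a - 4)*(a^2 - a - 12) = (a - 4)*(a + 3)*(a - 4)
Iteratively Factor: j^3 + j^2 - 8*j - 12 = (j + 2)*(j^2 - j - 6) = (j - 3)*(j + 2)*(j + 2)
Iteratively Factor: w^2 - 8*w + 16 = (w - 4)*(w - 4)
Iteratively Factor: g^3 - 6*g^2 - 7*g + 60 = (g - 4)*(g^2 - 2*g - 15) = (g - 5)*(g - 4)*(g + 3)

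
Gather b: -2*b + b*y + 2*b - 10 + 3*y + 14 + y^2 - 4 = b*y + y^2 + 3*y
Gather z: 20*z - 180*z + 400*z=240*z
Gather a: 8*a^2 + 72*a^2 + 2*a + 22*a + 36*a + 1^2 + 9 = 80*a^2 + 60*a + 10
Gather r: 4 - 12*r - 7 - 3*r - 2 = -15*r - 5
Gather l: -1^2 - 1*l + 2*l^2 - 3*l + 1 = 2*l^2 - 4*l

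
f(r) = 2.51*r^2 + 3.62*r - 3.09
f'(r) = 5.02*r + 3.62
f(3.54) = 41.18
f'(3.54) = 21.39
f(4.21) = 56.64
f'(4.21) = 24.75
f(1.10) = 3.93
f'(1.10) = 9.14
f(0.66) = 0.39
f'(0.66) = 6.93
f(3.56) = 41.61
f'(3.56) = 21.49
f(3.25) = 35.19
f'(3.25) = 19.94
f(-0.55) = -4.32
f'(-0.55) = 0.86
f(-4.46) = 30.69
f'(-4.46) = -18.77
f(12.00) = 401.79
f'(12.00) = 63.86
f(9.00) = 232.80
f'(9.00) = 48.80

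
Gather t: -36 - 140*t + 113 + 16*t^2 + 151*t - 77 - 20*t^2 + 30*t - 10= -4*t^2 + 41*t - 10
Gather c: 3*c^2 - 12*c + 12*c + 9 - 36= 3*c^2 - 27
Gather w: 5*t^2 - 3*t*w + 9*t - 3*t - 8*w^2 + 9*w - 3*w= 5*t^2 + 6*t - 8*w^2 + w*(6 - 3*t)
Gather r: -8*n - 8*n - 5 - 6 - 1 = -16*n - 12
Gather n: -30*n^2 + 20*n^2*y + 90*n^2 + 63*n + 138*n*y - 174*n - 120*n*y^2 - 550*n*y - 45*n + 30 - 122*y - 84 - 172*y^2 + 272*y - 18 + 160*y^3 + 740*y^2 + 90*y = n^2*(20*y + 60) + n*(-120*y^2 - 412*y - 156) + 160*y^3 + 568*y^2 + 240*y - 72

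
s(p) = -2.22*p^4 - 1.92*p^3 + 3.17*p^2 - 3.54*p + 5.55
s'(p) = -8.88*p^3 - 5.76*p^2 + 6.34*p - 3.54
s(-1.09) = 12.53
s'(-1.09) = -5.79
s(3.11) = -240.23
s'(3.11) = -306.65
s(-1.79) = 10.26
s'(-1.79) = 17.59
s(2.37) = -80.63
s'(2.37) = -139.08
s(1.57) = -13.11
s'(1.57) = -42.15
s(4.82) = -1351.10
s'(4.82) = -1101.18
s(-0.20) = 6.40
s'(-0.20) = -4.97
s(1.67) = -17.73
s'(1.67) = -50.37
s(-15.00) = -105135.60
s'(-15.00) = 28575.36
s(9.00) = -15734.64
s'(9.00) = -6886.56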